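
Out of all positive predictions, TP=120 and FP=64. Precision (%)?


Precision = TP/(TP+FP)
= 120/(120+64)
= 120/184 = 65.22%

65.22%


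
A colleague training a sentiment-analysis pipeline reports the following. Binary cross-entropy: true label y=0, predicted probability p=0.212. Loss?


BCE = -[y·ln(p) + (1-y)·ln(1-p)]
= -0 - 1·ln(1-0.212)
= -ln(0.788) = 0.2383

0.2383


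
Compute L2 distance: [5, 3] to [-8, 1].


d = √((5+ 8)² + (3-1)²)
  = √(169 + 4)
  = √173 = 13.1529

13.1529


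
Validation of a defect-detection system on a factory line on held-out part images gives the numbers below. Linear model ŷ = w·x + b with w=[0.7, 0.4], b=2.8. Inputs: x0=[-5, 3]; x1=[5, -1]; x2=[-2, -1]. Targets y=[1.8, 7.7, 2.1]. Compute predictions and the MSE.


ŷ0 = (0.7)·(-5) + (0.4)·(3) + 2.8 = 0.5
ŷ1 = (0.7)·(5) + (0.4)·(-1) + 2.8 = 5.9
ŷ2 = (0.7)·(-2) + (0.4)·(-1) + 2.8 = 1.0
errors² = [1.69, 3.24, 1.21]
MSE = 6.1400/3 = 2.0467

2.0467


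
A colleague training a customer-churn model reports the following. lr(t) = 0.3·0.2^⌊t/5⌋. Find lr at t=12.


n_drops = ⌊12/5⌋ = 2
lr = 0.3·0.2^2 = 0.3·0.04 = 0.012

0.012


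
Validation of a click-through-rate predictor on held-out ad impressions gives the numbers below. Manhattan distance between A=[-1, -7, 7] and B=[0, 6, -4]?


d = |-1-0| + |-7-6| + |7+ 4|
  = 1 + 13 + 11
  = 25

25


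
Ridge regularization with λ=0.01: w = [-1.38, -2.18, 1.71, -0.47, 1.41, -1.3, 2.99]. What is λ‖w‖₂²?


‖w‖₂² = (-1.38)² + (-2.18)² + (1.71)² + (-0.47)² + (1.41)² + (-1.3)² + (2.99)²
     = 1.9044 + 4.7524 + 2.9241 + 0.2209 + 1.9881 + 1.69 + 8.9401
     = 22.42
λ·‖w‖₂² = 0.01·22.42 = 0.2242

0.2242


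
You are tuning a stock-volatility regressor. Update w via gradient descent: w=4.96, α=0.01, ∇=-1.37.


w_new = w - α·∇
= 4.96 - 0.01·-1.37
= 4.96 + 0.0137
= 4.9737

4.9737


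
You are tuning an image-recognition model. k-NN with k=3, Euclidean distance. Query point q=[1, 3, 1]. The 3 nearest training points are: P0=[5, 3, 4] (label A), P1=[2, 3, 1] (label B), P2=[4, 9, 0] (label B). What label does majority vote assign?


d(q,P0) = 5.0  (label A)
d(q,P1) = 1.0  (label B)
d(q,P2) = 6.7823  (label B)
Votes: A=1, B=2
Majority → B

B


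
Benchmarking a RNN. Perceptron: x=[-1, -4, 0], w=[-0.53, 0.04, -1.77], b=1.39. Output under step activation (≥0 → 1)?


z = (-1)·(-0.53) + (-4)·(0.04) + (0)·(-1.77) + 1.39
  = 1.76
step(z) = 1 (z≥0)

1


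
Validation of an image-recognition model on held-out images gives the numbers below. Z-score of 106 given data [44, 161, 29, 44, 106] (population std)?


μ = 76.8, σ = 49.757
z = (106 - 76.8)/49.757 = 0.5869

0.5869


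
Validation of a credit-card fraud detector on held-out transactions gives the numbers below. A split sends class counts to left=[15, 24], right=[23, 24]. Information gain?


Parent = [38, 48], H_parent = 0.9902
H_left = 0.9612 (n=39), H_right = 0.9997 (n=47)
H_children = (39/86)·0.9612 + (47/86)·0.9997 = 0.9822
IG = 0.9902 - 0.9822 = 0.008

0.008


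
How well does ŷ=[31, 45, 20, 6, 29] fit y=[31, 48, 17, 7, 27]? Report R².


ȳ = 26
SS_res = Σ(y-ŷ)² = 23
SS_tot = Σ(y-ȳ)² = 952
R² = 1 - SS_res/SS_tot = 1 - 0.0242 = 0.9758

0.9758


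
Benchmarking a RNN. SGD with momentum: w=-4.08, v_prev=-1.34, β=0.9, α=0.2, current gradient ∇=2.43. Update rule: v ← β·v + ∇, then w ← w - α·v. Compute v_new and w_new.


v_new = 0.9·-1.34 + 2.43 = -1.206 + 2.43 = 1.224
w_new = -4.08 - 0.2·1.224 = -4.08 - 0.2448 = -4.3248

v_new=1.224, w_new=-4.3248


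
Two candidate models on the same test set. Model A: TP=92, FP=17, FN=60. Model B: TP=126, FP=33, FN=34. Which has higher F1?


Model A: P=92/109=0.844, R=92/152=0.6053, F1=2PR/(P+R)=2TP/(2TP+FP+FN)=184/261=0.705
Model B: P=126/159=0.7925, R=126/160=0.7875, F1=2PR/(P+R)=2TP/(2TP+FP+FN)=252/319=0.79
0.705 < 0.79 → Model B

Model B


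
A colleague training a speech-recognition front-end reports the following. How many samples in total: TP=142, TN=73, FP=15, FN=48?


Total = TP + TN + FP + FN
= 142 + 73 + 15 + 48
= 278
(Predicted positive: 157, predicted negative: 121)

278


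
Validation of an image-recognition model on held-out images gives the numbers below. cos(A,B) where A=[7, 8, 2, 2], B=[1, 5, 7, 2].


A·B = 7·1 + 8·5 + 2·7 + 2·2 = 65
‖A‖ = √121 = 11, ‖B‖ = √79 = 8.8882
cos = 65/(√121·√79) = 65/√9559 = 0.6648

0.6648


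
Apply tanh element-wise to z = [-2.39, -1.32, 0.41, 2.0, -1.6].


tanh(-2.39) = -0.9833
tanh(-1.32) = -0.8668
tanh(0.41) = 0.3885
tanh(2.0) = 0.964
tanh(-1.6) = -0.9217
result = [-0.9833, -0.8668, 0.3885, 0.964, -0.9217]

[-0.9833, -0.8668, 0.3885, 0.964, -0.9217]


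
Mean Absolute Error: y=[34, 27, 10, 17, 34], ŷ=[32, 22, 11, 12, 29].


Absolute errors: |34-32|=2, |27-22|=5, |10-11|=1, |17-12|=5, |34-29|=5
Sum = 18
MAE = 18/5 = 18/5

18/5


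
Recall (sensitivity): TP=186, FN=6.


Recall = TP/(TP+FN)
= 186/(186+6)
= 186/192 = 96.88%

96.88%


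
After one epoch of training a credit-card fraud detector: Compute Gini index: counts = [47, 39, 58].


Probabilities: [47/144, 39/144, 58/144] ≈ [0.3264, 0.2708, 0.4028]
Σpᵢ² = (2209 + 1521 + 3364)/144² = 7094/20736
Gini = 1 - Σpᵢ² = 1 - 7094/20736 = 0.6579

0.6579


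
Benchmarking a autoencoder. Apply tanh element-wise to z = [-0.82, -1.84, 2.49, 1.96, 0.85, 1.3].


tanh(-0.82) = -0.6751
tanh(-1.84) = -0.9508
tanh(2.49) = 0.9863
tanh(1.96) = 0.9611
tanh(0.85) = 0.6911
tanh(1.3) = 0.8617
result = [-0.6751, -0.9508, 0.9863, 0.9611, 0.6911, 0.8617]

[-0.6751, -0.9508, 0.9863, 0.9611, 0.6911, 0.8617]


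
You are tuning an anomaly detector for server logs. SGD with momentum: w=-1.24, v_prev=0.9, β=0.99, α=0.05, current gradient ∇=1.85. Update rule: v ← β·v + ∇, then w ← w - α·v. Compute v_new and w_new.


v_new = 0.99·0.9 + 1.85 = 0.891 + 1.85 = 2.741
w_new = -1.24 - 0.05·2.741 = -1.24 - 0.13705 = -1.37705

v_new=2.741, w_new=-1.37705


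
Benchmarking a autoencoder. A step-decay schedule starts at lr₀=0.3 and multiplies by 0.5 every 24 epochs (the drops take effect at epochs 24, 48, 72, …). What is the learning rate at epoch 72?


n_drops = ⌊72/24⌋ = 3
lr = 0.3·0.5^3 = 0.3·0.125 = 0.0375

0.0375


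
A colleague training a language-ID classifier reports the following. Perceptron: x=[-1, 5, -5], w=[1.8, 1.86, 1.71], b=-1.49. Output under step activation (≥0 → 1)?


z = (-1)·(1.8) + (5)·(1.86) + (-5)·(1.71) - 1.49
  = -2.54
step(z) = 0 (z<0)

0


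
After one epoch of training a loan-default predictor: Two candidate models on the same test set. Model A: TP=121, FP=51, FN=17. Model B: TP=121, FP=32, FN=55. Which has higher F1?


Model A: P=121/172=0.7035, R=121/138=0.8768, F1=2PR/(P+R)=2TP/(2TP+FP+FN)=242/310=0.7806
Model B: P=121/153=0.7908, R=121/176=0.6875, F1=2PR/(P+R)=2TP/(2TP+FP+FN)=242/329=0.7356
0.7806 > 0.7356 → Model A

Model A


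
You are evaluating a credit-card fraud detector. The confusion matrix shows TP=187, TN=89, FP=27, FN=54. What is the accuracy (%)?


Accuracy = (TP+TN)/(TP+TN+FP+FN)
= (187+89)/(357)
= 276/357 = 77.31%

77.31%


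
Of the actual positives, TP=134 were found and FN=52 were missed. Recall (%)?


Recall = TP/(TP+FN)
= 134/(134+52)
= 134/186 = 72.04%

72.04%


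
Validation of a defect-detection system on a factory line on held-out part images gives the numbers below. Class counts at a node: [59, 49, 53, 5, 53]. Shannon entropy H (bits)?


Probabilities: [59/219, 49/219, 53/219, 5/219, 53/219] ≈ [0.2694, 0.2237, 0.242, 0.0228, 0.242]
H = -((59/219)·log₂(59/219) + (49/219)·log₂(49/219) + (53/219)·log₂(53/219) + (5/219)·log₂(5/219) + (53/219)·log₂(53/219))
  = 2.1083 bits

2.1083 bits


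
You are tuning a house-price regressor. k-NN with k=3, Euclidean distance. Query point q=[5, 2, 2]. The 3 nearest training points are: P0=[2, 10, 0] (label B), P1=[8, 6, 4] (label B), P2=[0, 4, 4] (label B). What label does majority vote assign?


d(q,P0) = 8.775  (label B)
d(q,P1) = 5.3852  (label B)
d(q,P2) = 5.7446  (label B)
Votes: A=0, B=3
Majority → B

B


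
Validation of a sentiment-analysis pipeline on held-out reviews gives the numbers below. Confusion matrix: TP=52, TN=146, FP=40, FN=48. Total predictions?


Total = TP + TN + FP + FN
= 52 + 146 + 40 + 48
= 286
(Predicted positive: 92, predicted negative: 194)

286


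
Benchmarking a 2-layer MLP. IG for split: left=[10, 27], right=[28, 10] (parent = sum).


Parent = [38, 37], H_parent = 0.9999
H_left = 0.8419 (n=37), H_right = 0.8315 (n=38)
H_children = (37/75)·0.8419 + (38/75)·0.8315 = 0.8366
IG = 0.9999 - 0.8366 = 0.1633

0.1633


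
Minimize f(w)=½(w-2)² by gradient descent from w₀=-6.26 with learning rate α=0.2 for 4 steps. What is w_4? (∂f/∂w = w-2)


step 1: grad = -6.26-2 = -8.26; w = -6.26 - 0.2·(-8.26) = -4.608
step 2: grad = -4.608-2 = -6.608; w = -4.608 - 0.2·(-6.608) = -3.2864
step 3: grad = -3.2864-2 = -5.2864; w = -3.2864 - 0.2·(-5.2864) = -2.22912
step 4: grad = -2.22912-2 = -4.22912; w = -2.22912 - 0.2·(-4.22912) = -1.383296

-1.383296


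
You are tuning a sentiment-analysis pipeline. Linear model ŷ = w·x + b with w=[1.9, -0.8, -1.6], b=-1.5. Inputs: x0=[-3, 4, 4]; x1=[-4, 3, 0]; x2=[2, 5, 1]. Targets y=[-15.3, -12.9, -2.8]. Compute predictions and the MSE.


ŷ0 = (1.9)·(-3) + (-0.8)·(4) + (-1.6)·(4) - 1.5 = -16.8
ŷ1 = (1.9)·(-4) + (-0.8)·(3) + (-1.6)·(0) - 1.5 = -11.5
ŷ2 = (1.9)·(2) + (-0.8)·(5) + (-1.6)·(1) - 1.5 = -3.3
errors² = [2.25, 1.96, 0.25]
MSE = 4.4600/3 = 1.4867

1.4867


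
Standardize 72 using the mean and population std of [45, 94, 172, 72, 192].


μ = 115, σ = 57.2154
z = (72 - 115)/57.2154 = -0.7515

-0.7515


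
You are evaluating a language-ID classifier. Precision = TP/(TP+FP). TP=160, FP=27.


Precision = TP/(TP+FP)
= 160/(160+27)
= 160/187 = 85.56%

85.56%


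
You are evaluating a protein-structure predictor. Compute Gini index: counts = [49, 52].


Probabilities: [49/101, 52/101] ≈ [0.4851, 0.5149]
Σpᵢ² = (2401 + 2704)/101² = 5105/10201
Gini = 1 - Σpᵢ² = 1 - 5105/10201 = 0.4996

0.4996


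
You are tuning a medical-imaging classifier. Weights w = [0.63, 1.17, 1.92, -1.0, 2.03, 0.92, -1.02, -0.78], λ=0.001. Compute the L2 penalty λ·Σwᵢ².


‖w‖₂² = (0.63)² + (1.17)² + (1.92)² + (-1.0)² + (2.03)² + (0.92)² + (-1.02)² + (-0.78)²
     = 0.3969 + 1.3689 + 3.6864 + 1 + 4.1209 + 0.8464 + 1.0404 + 0.6084
     = 13.0683
λ·‖w‖₂² = 0.001·13.0683 = 0.013068

0.013068


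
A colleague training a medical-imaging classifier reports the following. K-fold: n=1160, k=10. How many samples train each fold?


Fold size = 1160/10 = 116
Training per fold = 1160 - 116 = 1044

1044


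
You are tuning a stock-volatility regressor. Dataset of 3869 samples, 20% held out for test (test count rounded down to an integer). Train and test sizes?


Test = ⌊3869·20/100⌋ = 773
Train = 3869 - 773 = 3096

Train: 3096, Test: 773


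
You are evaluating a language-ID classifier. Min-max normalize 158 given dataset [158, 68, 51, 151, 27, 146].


min=27, max=158
(158-27)/(158-27) = 131/131 = 1.0

1.0


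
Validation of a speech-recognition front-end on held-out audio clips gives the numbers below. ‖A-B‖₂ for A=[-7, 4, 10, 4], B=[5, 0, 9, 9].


d = √((-7-5)² + (4-0)² + (10-9)² + (4-9)²)
  = √(144 + 16 + 1 + 25)
  = √186 = 13.6382

13.6382


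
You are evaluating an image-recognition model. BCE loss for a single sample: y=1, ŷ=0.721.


BCE = -[y·ln(p) + (1-y)·ln(1-p)]
= -1·ln(0.721) - 0
= -ln(0.721) = 0.3271

0.3271


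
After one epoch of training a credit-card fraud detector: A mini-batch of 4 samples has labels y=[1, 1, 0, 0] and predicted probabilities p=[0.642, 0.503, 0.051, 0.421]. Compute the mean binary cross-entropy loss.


L[0] = -ln(0.642) = 0.4432
L[1] = -ln(0.503) = 0.6872
L[2] = -ln(1-0.051) = -ln(0.949) = 0.0523
L[3] = -ln(1-0.421) = -ln(0.579) = 0.5465
mean = (0.4432 + 0.6872 + 0.0523 + 0.5465)/4 = 0.4323

0.4323


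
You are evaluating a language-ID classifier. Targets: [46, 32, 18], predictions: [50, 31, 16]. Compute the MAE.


Absolute errors: |46-50|=4, |32-31|=1, |18-16|=2
Sum = 7
MAE = 7/3 = 7/3

7/3


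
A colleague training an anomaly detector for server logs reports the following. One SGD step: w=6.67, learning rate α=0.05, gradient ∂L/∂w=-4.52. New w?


w_new = w - α·∇
= 6.67 - 0.05·-4.52
= 6.67 + 0.226
= 6.896

6.896


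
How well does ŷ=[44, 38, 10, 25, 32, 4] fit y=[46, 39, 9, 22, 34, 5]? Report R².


ȳ = 25.8333
SS_res = Σ(y-ŷ)² = 20
SS_tot = Σ(y-ȳ)² = 1378.83
R² = 1 - SS_res/SS_tot = 1 - 0.0145 = 0.9855

0.9855


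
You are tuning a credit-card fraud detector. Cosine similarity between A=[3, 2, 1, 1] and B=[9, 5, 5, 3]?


A·B = 3·9 + 2·5 + 1·5 + 1·3 = 45
‖A‖ = √15 = 3.873, ‖B‖ = √140 = 11.8322
cos = 45/(√15·√140) = 45/√2100 = 0.982

0.982


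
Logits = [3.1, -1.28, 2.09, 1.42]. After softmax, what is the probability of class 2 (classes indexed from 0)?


Exponentials: e^3.1=22.198, e^-1.28=0.278, e^2.09=8.0849, e^1.42=4.1371
Sum = 34.698
Softmax = [0.6397, 0.008, 0.233, 0.1192]
p[2] = 8.0849/34.698 = 0.233

0.233


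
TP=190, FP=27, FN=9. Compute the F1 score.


Precision = 190/217 = 0.8756
Recall = 190/199 = 0.9548
F1 = 2·P·R/(P+R) = 2·TP/(2·TP+FP+FN) = 380/(380+27+9) = 380/416 = 0.9135

0.9135


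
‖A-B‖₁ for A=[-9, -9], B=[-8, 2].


d = |-9+ 8| + |-9-2|
  = 1 + 11
  = 12

12


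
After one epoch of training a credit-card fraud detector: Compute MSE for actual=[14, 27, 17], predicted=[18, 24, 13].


Squared errors: (14-18)²=16, (27-24)²=9, (17-13)²=16
Sum = 41
MSE = 41/3 = 41/3

41/3


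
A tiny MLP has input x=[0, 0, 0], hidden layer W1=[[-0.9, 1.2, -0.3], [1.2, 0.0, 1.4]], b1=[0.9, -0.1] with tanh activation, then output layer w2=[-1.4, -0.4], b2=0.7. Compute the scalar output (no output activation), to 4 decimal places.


z1[0] = (-0.9)·(0) + (1.2)·(0) + (-0.3)·(0) + 0.9 = 0.9
z1[1] = (1.2)·(0) + (0.0)·(0) + (1.4)·(0) - 0.1 = -0.1
h = tanh(z1) = [0.7163, -0.0997]
output = (-1.4)·(0.7163) + (-0.4)·(-0.0997) + 0.7 = -0.2629

-0.2629


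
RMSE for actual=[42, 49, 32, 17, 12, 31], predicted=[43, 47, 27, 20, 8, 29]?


MSE = 59/6 = 9.8333
RMSE = √(59/6) = 3.1358

3.1358


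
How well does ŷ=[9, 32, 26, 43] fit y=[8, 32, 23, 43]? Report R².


ȳ = 26.5
SS_res = Σ(y-ŷ)² = 10
SS_tot = Σ(y-ȳ)² = 657
R² = 1 - SS_res/SS_tot = 1 - 0.0152 = 0.9848

0.9848


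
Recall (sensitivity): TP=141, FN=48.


Recall = TP/(TP+FN)
= 141/(141+48)
= 141/189 = 74.6%

74.6%


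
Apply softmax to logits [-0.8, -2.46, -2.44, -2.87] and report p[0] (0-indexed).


Exponentials: e^-0.8=0.4493, e^-2.46=0.0854, e^-2.44=0.0872, e^-2.87=0.0567
Sum = 0.6786
Softmax = [0.6621, 0.1259, 0.1284, 0.0835]
p[0] = 0.4493/0.6786 = 0.6621

0.6621


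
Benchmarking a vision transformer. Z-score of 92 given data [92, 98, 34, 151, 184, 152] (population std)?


μ = 118.5, σ = 49.5505
z = (92 - 118.5)/49.5505 = -0.5348

-0.5348


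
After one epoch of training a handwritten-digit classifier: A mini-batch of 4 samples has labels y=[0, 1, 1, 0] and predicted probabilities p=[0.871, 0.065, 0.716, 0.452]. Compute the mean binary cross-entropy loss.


L[0] = -ln(1-0.871) = -ln(0.129) = 2.0479
L[1] = -ln(0.065) = 2.7334
L[2] = -ln(0.716) = 0.3341
L[3] = -ln(1-0.452) = -ln(0.548) = 0.6015
mean = (2.0479 + 2.7334 + 0.3341 + 0.6015)/4 = 1.4292

1.4292


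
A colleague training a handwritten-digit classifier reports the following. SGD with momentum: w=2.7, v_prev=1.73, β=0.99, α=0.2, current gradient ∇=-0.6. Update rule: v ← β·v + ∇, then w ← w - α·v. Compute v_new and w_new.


v_new = 0.99·1.73 - 0.6 = 1.7127 - 0.6 = 1.1127
w_new = 2.7 - 0.2·1.1127 = 2.7 - 0.22254 = 2.47746

v_new=1.1127, w_new=2.47746


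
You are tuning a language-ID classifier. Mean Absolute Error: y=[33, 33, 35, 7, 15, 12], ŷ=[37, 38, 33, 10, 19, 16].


Absolute errors: |33-37|=4, |33-38|=5, |35-33|=2, |7-10|=3, |15-19|=4, |12-16|=4
Sum = 22
MAE = 22/6 = 11/3

11/3


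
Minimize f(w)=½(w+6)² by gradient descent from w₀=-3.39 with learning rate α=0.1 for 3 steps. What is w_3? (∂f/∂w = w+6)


step 1: grad = -3.39+6 = 2.61; w = -3.39 - 0.1·(2.61) = -3.651
step 2: grad = -3.651+6 = 2.349; w = -3.651 - 0.1·(2.349) = -3.8859
step 3: grad = -3.8859+6 = 2.1141; w = -3.8859 - 0.1·(2.1141) = -4.09731

-4.09731


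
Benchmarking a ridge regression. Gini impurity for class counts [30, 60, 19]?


Probabilities: [30/109, 60/109, 19/109] ≈ [0.2752, 0.5505, 0.1743]
Σpᵢ² = (900 + 3600 + 361)/109² = 4861/11881
Gini = 1 - Σpᵢ² = 1 - 4861/11881 = 0.5909

0.5909


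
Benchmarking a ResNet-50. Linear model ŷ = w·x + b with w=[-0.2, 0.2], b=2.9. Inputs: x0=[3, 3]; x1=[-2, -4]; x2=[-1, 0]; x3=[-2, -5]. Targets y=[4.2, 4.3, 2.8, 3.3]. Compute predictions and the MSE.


ŷ0 = (-0.2)·(3) + (0.2)·(3) + 2.9 = 2.9
ŷ1 = (-0.2)·(-2) + (0.2)·(-4) + 2.9 = 2.5
ŷ2 = (-0.2)·(-1) + (0.2)·(0) + 2.9 = 3.1
ŷ3 = (-0.2)·(-2) + (0.2)·(-5) + 2.9 = 2.3
errors² = [1.69, 3.24, 0.09, 1.0]
MSE = 6.0200/4 = 1.505

1.505


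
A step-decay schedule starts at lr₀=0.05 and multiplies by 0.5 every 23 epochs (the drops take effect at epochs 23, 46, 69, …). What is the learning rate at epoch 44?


n_drops = ⌊44/23⌋ = 1
lr = 0.05·0.5^1 = 0.05·0.5 = 0.025

0.025


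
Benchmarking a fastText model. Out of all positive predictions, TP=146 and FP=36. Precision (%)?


Precision = TP/(TP+FP)
= 146/(146+36)
= 146/182 = 80.22%

80.22%


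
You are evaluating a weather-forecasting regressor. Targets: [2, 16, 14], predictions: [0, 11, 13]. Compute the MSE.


Squared errors: (2-0)²=4, (16-11)²=25, (14-13)²=1
Sum = 30
MSE = 30/3 = 10

10


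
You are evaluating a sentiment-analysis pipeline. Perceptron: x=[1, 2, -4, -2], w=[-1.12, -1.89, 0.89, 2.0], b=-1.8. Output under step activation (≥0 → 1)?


z = (1)·(-1.12) + (2)·(-1.89) + (-4)·(0.89) + (-2)·(2.0) - 1.8
  = -14.26
step(z) = 0 (z<0)

0


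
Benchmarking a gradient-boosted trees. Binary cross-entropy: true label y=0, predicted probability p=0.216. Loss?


BCE = -[y·ln(p) + (1-y)·ln(1-p)]
= -0 - 1·ln(1-0.216)
= -ln(0.784) = 0.2433

0.2433


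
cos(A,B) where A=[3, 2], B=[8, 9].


A·B = 3·8 + 2·9 = 42
‖A‖ = √13 = 3.6056, ‖B‖ = √145 = 12.0416
cos = 42/(√13·√145) = 42/√1885 = 0.9674

0.9674


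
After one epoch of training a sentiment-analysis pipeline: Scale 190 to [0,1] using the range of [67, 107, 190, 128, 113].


min=67, max=190
(190-67)/(190-67) = 123/123 = 1.0

1.0


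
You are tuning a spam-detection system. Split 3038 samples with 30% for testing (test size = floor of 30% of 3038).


Test = ⌊3038·30/100⌋ = 911
Train = 3038 - 911 = 2127

Train: 2127, Test: 911


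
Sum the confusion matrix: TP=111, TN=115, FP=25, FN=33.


Total = TP + TN + FP + FN
= 111 + 115 + 25 + 33
= 284
(Predicted positive: 136, predicted negative: 148)

284


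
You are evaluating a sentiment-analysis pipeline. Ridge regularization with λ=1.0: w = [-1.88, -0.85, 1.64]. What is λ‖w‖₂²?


‖w‖₂² = (-1.88)² + (-0.85)² + (1.64)²
     = 3.5344 + 0.7225 + 2.6896
     = 6.9465
λ·‖w‖₂² = 1.0·6.9465 = 6.9465

6.9465


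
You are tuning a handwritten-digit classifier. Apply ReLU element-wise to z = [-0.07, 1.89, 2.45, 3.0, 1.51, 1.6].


ReLU(-0.07) = max(0, -0.07) = 0.0
ReLU(1.89) = max(0, 1.89) = 1.89
ReLU(2.45) = max(0, 2.45) = 2.45
ReLU(3.0) = max(0, 3.0) = 3.0
ReLU(1.51) = max(0, 1.51) = 1.51
ReLU(1.6) = max(0, 1.6) = 1.6
result = [0.0, 1.89, 2.45, 3.0, 1.51, 1.6]

[0.0, 1.89, 2.45, 3.0, 1.51, 1.6]


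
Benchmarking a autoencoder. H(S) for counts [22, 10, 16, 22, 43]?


Probabilities: [22/113, 10/113, 16/113, 22/113, 43/113] ≈ [0.1947, 0.0885, 0.1416, 0.1947, 0.3805]
H = -((22/113)·log₂(22/113) + (10/113)·log₂(10/113) + (16/113)·log₂(16/113) + (22/113)·log₂(22/113) + (43/113)·log₂(43/113))
  = 2.1586 bits

2.1586 bits


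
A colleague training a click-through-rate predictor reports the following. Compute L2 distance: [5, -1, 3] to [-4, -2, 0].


d = √((5+ 4)² + (-1+ 2)² + (3-0)²)
  = √(81 + 1 + 9)
  = √91 = 9.5394

9.5394


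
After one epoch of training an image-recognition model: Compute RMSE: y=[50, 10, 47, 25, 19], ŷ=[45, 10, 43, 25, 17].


MSE = 45/5 = 9
RMSE = √(45/5) = 3.0

3.0


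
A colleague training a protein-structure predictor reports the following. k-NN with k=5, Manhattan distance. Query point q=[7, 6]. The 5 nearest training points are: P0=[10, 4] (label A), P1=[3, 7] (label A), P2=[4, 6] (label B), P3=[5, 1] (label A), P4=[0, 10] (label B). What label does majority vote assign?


d(q,P0) = 5  (label A)
d(q,P1) = 5  (label A)
d(q,P2) = 3  (label B)
d(q,P3) = 7  (label A)
d(q,P4) = 11  (label B)
Votes: A=3, B=2
Majority → A

A


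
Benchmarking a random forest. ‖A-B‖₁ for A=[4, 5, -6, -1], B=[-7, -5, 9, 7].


d = |4+ 7| + |5+ 5| + |-6-9| + |-1-7|
  = 11 + 10 + 15 + 8
  = 44

44


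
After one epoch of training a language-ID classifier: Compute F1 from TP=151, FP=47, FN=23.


Precision = 151/198 = 0.7626
Recall = 151/174 = 0.8678
F1 = 2·P·R/(P+R) = 2·TP/(2·TP+FP+FN) = 302/(302+47+23) = 302/372 = 0.8118

0.8118


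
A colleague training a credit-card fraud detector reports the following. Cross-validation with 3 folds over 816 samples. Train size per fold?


Fold size = 816/3 = 272
Training per fold = 816 - 272 = 544

544


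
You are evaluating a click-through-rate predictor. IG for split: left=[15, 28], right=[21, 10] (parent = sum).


Parent = [36, 38], H_parent = 0.9995
H_left = 0.933 (n=43), H_right = 0.9072 (n=31)
H_children = (43/74)·0.933 + (31/74)·0.9072 = 0.9222
IG = 0.9995 - 0.9222 = 0.0773

0.0773


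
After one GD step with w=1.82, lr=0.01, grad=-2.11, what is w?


w_new = w - α·∇
= 1.82 - 0.01·-2.11
= 1.82 + 0.0211
= 1.8411

1.8411


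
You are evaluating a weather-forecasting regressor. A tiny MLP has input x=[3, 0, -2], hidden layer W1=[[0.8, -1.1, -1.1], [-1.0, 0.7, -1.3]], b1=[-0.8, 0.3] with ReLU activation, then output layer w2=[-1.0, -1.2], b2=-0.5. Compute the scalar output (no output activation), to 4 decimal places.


z1[0] = (0.8)·(3) + (-1.1)·(0) + (-1.1)·(-2) - 0.8 = 3.8
z1[1] = (-1.0)·(3) + (0.7)·(0) + (-1.3)·(-2) + 0.3 = -0.1
h = ReLU(z1) = [3.8, 0.0]
output = (-1.0)·(3.8) + (-1.2)·(0.0) - 0.5 = -4.3

-4.3


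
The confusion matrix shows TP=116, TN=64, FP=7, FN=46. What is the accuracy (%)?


Accuracy = (TP+TN)/(TP+TN+FP+FN)
= (116+64)/(233)
= 180/233 = 77.25%

77.25%


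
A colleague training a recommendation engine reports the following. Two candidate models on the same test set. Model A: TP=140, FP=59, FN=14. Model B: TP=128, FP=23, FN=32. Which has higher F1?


Model A: P=140/199=0.7035, R=140/154=0.9091, F1=2PR/(P+R)=2TP/(2TP+FP+FN)=280/353=0.7932
Model B: P=128/151=0.8477, R=128/160=0.8, F1=2PR/(P+R)=2TP/(2TP+FP+FN)=256/311=0.8232
0.7932 < 0.8232 → Model B

Model B


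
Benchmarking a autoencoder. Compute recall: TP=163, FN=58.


Recall = TP/(TP+FN)
= 163/(163+58)
= 163/221 = 73.76%

73.76%


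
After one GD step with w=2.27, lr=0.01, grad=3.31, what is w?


w_new = w - α·∇
= 2.27 - 0.01·3.31
= 2.27 - 0.0331
= 2.2369

2.2369


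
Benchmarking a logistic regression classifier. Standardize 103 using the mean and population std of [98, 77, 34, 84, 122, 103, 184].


μ = 100.2857, σ = 42.5834
z = (103 - 100.2857)/42.5834 = 0.0637

0.0637


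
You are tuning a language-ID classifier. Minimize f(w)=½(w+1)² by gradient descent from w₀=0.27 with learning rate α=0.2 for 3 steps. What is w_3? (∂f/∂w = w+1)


step 1: grad = 0.27+1 = 1.27; w = 0.27 - 0.2·(1.27) = 0.016
step 2: grad = 0.016+1 = 1.016; w = 0.016 - 0.2·(1.016) = -0.1872
step 3: grad = -0.1872+1 = 0.8128; w = -0.1872 - 0.2·(0.8128) = -0.34976

-0.34976


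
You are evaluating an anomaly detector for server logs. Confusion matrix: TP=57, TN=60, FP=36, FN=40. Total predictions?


Total = TP + TN + FP + FN
= 57 + 60 + 36 + 40
= 193
(Predicted positive: 93, predicted negative: 100)

193


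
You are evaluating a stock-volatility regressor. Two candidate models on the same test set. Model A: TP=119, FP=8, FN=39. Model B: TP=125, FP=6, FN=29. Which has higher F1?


Model A: P=119/127=0.937, R=119/158=0.7532, F1=2PR/(P+R)=2TP/(2TP+FP+FN)=238/285=0.8351
Model B: P=125/131=0.9542, R=125/154=0.8117, F1=2PR/(P+R)=2TP/(2TP+FP+FN)=250/285=0.8772
0.8351 < 0.8772 → Model B

Model B


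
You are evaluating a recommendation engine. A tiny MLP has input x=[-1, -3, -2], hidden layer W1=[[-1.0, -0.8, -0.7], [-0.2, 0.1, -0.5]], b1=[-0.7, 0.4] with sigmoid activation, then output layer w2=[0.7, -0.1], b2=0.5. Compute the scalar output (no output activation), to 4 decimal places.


z1[0] = (-1.0)·(-1) + (-0.8)·(-3) + (-0.7)·(-2) - 0.7 = 4.1
z1[1] = (-0.2)·(-1) + (0.1)·(-3) + (-0.5)·(-2) + 0.4 = 1.3
h = sigmoid(z1) = [0.9837, 0.7858]
output = (0.7)·(0.9837) + (-0.1)·(0.7858) + 0.5 = 1.11

1.11


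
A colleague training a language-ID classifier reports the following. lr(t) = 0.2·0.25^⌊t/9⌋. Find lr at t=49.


n_drops = ⌊49/9⌋ = 5
lr = 0.2·0.25^5 = 0.2·0.0009765625 = 0.0001953125

0.0001953125


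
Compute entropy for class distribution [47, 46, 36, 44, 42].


Probabilities: [47/215, 46/215, 36/215, 44/215, 42/215] ≈ [0.2186, 0.214, 0.1674, 0.2047, 0.1953]
H = -((47/215)·log₂(47/215) + (46/215)·log₂(46/215) + (36/215)·log₂(36/215) + (44/215)·log₂(44/215) + (42/215)·log₂(42/215))
  = 2.3158 bits

2.3158 bits


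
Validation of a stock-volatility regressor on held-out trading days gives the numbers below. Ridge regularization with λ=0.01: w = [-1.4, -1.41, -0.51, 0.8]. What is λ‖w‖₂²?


‖w‖₂² = (-1.4)² + (-1.41)² + (-0.51)² + (0.8)²
     = 1.96 + 1.9881 + 0.2601 + 0.64
     = 4.8482
λ·‖w‖₂² = 0.01·4.8482 = 0.048482

0.048482


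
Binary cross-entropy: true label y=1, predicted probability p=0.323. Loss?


BCE = -[y·ln(p) + (1-y)·ln(1-p)]
= -1·ln(0.323) - 0
= -ln(0.323) = 1.1301

1.1301


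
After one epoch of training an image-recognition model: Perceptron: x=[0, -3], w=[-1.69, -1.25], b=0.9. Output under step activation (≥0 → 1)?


z = (0)·(-1.69) + (-3)·(-1.25) + 0.9
  = 4.65
step(z) = 1 (z≥0)

1


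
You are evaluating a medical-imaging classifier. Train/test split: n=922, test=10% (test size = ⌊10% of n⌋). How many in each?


Test = ⌊922·10/100⌋ = 92
Train = 922 - 92 = 830

Train: 830, Test: 92


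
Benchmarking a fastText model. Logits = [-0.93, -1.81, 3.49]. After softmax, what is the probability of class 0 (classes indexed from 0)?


Exponentials: e^-0.93=0.3946, e^-1.81=0.1637, e^3.49=32.7859
Sum = 33.3442
Softmax = [0.0118, 0.0049, 0.9833]
p[0] = 0.3946/33.3442 = 0.0118

0.0118


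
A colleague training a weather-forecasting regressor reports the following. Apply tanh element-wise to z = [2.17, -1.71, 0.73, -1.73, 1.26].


tanh(2.17) = 0.9743
tanh(-1.71) = -0.9366
tanh(0.73) = 0.6231
tanh(-1.73) = -0.9391
tanh(1.26) = 0.8511
result = [0.9743, -0.9366, 0.6231, -0.9391, 0.8511]

[0.9743, -0.9366, 0.6231, -0.9391, 0.8511]


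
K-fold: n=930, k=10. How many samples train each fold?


Fold size = 930/10 = 93
Training per fold = 930 - 93 = 837

837


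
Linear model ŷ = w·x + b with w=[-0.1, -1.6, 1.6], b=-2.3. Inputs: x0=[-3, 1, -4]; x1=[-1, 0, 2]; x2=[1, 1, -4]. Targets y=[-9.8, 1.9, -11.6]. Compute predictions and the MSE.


ŷ0 = (-0.1)·(-3) + (-1.6)·(1) + (1.6)·(-4) - 2.3 = -10.0
ŷ1 = (-0.1)·(-1) + (-1.6)·(0) + (1.6)·(2) - 2.3 = 1.0
ŷ2 = (-0.1)·(1) + (-1.6)·(1) + (1.6)·(-4) - 2.3 = -10.4
errors² = [0.04, 0.81, 1.44]
MSE = 2.2900/3 = 0.7633

0.7633


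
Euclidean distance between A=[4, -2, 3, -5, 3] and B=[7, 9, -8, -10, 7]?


d = √((4-7)² + (-2-9)² + (3+ 8)² + (-5+ 10)² + (3-7)²)
  = √(9 + 121 + 121 + 25 + 16)
  = √292 = 17.088

17.088


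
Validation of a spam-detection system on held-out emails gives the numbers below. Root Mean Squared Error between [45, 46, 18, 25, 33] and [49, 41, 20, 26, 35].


MSE = 50/5 = 10
RMSE = √(50/5) = 3.1623

3.1623


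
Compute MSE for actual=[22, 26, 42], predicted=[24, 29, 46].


Squared errors: (22-24)²=4, (26-29)²=9, (42-46)²=16
Sum = 29
MSE = 29/3 = 29/3

29/3


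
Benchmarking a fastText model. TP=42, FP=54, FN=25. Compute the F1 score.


Precision = 42/96 = 0.4375
Recall = 42/67 = 0.6269
F1 = 2·P·R/(P+R) = 2·TP/(2·TP+FP+FN) = 84/(84+54+25) = 84/163 = 0.5153

0.5153


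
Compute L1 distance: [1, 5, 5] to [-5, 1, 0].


d = |1+ 5| + |5-1| + |5-0|
  = 6 + 4 + 5
  = 15

15


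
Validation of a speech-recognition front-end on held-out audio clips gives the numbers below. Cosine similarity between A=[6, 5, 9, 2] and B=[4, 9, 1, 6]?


A·B = 6·4 + 5·9 + 9·1 + 2·6 = 90
‖A‖ = √146 = 12.083, ‖B‖ = √134 = 11.5758
cos = 90/(√146·√134) = 90/√19564 = 0.6434

0.6434


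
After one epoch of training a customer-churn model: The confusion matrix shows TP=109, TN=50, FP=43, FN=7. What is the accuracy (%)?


Accuracy = (TP+TN)/(TP+TN+FP+FN)
= (109+50)/(209)
= 159/209 = 76.08%

76.08%


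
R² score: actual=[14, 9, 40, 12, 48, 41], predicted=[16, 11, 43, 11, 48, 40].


ȳ = 27.3333
SS_res = Σ(y-ŷ)² = 19
SS_tot = Σ(y-ȳ)² = 1523.33
R² = 1 - SS_res/SS_tot = 1 - 0.0125 = 0.9875

0.9875


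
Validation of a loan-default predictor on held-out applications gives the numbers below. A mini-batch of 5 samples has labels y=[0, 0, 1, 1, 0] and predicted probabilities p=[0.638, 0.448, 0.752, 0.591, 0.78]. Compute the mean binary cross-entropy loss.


L[0] = -ln(1-0.638) = -ln(0.362) = 1.0161
L[1] = -ln(1-0.448) = -ln(0.552) = 0.5942
L[2] = -ln(0.752) = 0.285
L[3] = -ln(0.591) = 0.5259
L[4] = -ln(1-0.78) = -ln(0.22) = 1.5141
mean = (1.0161 + 0.5942 + 0.285 + 0.5259 + 1.5141)/5 = 0.7871

0.7871


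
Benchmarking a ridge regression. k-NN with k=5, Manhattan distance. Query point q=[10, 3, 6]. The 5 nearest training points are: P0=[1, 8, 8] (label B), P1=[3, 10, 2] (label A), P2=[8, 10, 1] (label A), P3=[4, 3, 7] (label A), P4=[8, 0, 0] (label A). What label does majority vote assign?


d(q,P0) = 16  (label B)
d(q,P1) = 18  (label A)
d(q,P2) = 14  (label A)
d(q,P3) = 7  (label A)
d(q,P4) = 11  (label A)
Votes: A=4, B=1
Majority → A

A


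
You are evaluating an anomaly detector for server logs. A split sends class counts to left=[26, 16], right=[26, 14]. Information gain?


Parent = [52, 30], H_parent = 0.9474
H_left = 0.9587 (n=42), H_right = 0.9341 (n=40)
H_children = (42/82)·0.9587 + (40/82)·0.9341 = 0.9467
IG = 0.9474 - 0.9467 = 0.0007

0.0007


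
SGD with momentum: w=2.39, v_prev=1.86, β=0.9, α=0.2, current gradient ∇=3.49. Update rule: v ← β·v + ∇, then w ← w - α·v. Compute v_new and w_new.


v_new = 0.9·1.86 + 3.49 = 1.674 + 3.49 = 5.164
w_new = 2.39 - 0.2·5.164 = 2.39 - 1.0328 = 1.3572

v_new=5.164, w_new=1.3572


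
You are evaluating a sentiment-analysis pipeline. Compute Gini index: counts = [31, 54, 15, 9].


Probabilities: [31/109, 54/109, 15/109, 9/109] ≈ [0.2844, 0.4954, 0.1376, 0.0826]
Σpᵢ² = (961 + 2916 + 225 + 81)/109² = 4183/11881
Gini = 1 - Σpᵢ² = 1 - 4183/11881 = 0.6479

0.6479


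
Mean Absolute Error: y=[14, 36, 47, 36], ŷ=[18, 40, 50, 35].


Absolute errors: |14-18|=4, |36-40|=4, |47-50|=3, |36-35|=1
Sum = 12
MAE = 12/4 = 3

3


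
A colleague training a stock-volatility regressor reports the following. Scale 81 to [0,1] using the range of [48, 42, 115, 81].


min=42, max=115
(81-42)/(115-42) = 39/73 = 0.5342

0.5342


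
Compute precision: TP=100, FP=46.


Precision = TP/(TP+FP)
= 100/(100+46)
= 100/146 = 68.49%

68.49%


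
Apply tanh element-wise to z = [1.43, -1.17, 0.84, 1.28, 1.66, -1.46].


tanh(1.43) = 0.8917
tanh(-1.17) = -0.8243
tanh(0.84) = 0.6858
tanh(1.28) = 0.8565
tanh(1.66) = 0.9302
tanh(-1.46) = -0.8977
result = [0.8917, -0.8243, 0.6858, 0.8565, 0.9302, -0.8977]

[0.8917, -0.8243, 0.6858, 0.8565, 0.9302, -0.8977]


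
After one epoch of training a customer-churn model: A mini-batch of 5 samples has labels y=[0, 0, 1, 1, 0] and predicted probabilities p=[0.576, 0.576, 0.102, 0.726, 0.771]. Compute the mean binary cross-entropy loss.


L[0] = -ln(1-0.576) = -ln(0.424) = 0.858
L[1] = -ln(1-0.576) = -ln(0.424) = 0.858
L[2] = -ln(0.102) = 2.2828
L[3] = -ln(0.726) = 0.3202
L[4] = -ln(1-0.771) = -ln(0.229) = 1.474
mean = (0.858 + 0.858 + 2.2828 + 0.3202 + 1.474)/5 = 1.1586

1.1586


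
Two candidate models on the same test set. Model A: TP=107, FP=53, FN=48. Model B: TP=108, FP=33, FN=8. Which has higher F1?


Model A: P=107/160=0.6687, R=107/155=0.6903, F1=2PR/(P+R)=2TP/(2TP+FP+FN)=214/315=0.6794
Model B: P=108/141=0.766, R=108/116=0.931, F1=2PR/(P+R)=2TP/(2TP+FP+FN)=216/257=0.8405
0.6794 < 0.8405 → Model B

Model B


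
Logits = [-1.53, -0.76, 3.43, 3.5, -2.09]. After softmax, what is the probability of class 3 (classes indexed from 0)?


Exponentials: e^-1.53=0.2165, e^-0.76=0.4677, e^3.43=30.8766, e^3.5=33.1155, e^-2.09=0.1237
Sum = 64.8
Softmax = [0.0033, 0.0072, 0.4765, 0.511, 0.0019]
p[3] = 33.1155/64.8 = 0.511

0.511


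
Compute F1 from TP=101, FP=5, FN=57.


Precision = 101/106 = 0.9528
Recall = 101/158 = 0.6392
F1 = 2·P·R/(P+R) = 2·TP/(2·TP+FP+FN) = 202/(202+5+57) = 202/264 = 0.7652

0.7652


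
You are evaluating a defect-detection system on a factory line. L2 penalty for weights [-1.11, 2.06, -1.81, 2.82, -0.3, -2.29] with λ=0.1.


‖w‖₂² = (-1.11)² + (2.06)² + (-1.81)² + (2.82)² + (-0.3)² + (-2.29)²
     = 1.2321 + 4.2436 + 3.2761 + 7.9524 + 0.09 + 5.2441
     = 22.0383
λ·‖w‖₂² = 0.1·22.0383 = 2.20383

2.20383


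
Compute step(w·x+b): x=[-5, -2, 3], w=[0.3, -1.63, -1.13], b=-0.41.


z = (-5)·(0.3) + (-2)·(-1.63) + (3)·(-1.13) - 0.41
  = -2.04
step(z) = 0 (z<0)

0


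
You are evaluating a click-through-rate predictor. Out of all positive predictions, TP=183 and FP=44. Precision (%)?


Precision = TP/(TP+FP)
= 183/(183+44)
= 183/227 = 80.62%

80.62%


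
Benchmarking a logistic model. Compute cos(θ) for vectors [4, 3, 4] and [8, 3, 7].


A·B = 4·8 + 3·3 + 4·7 = 69
‖A‖ = √41 = 6.4031, ‖B‖ = √122 = 11.0454
cos = 69/(√41·√122) = 69/√5002 = 0.9756

0.9756


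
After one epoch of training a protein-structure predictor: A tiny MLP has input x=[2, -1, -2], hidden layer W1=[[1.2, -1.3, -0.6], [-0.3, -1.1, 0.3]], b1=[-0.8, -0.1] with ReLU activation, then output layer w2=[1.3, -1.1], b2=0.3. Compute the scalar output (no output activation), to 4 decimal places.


z1[0] = (1.2)·(2) + (-1.3)·(-1) + (-0.6)·(-2) - 0.8 = 4.1
z1[1] = (-0.3)·(2) + (-1.1)·(-1) + (0.3)·(-2) - 0.1 = -0.2
h = ReLU(z1) = [4.1, 0.0]
output = (1.3)·(4.1) + (-1.1)·(0.0) + 0.3 = 5.63

5.63


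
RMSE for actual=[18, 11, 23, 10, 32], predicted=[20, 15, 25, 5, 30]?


MSE = 53/5 = 10.6
RMSE = √(53/5) = 3.2558

3.2558


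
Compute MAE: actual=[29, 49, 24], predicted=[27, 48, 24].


Absolute errors: |29-27|=2, |49-48|=1, |24-24|=0
Sum = 3
MAE = 3/3 = 1

1


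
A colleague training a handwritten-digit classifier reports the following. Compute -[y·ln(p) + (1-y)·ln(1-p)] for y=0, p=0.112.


BCE = -[y·ln(p) + (1-y)·ln(1-p)]
= -0 - 1·ln(1-0.112)
= -ln(0.888) = 0.1188

0.1188


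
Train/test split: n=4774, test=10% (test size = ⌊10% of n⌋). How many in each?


Test = ⌊4774·10/100⌋ = 477
Train = 4774 - 477 = 4297

Train: 4297, Test: 477


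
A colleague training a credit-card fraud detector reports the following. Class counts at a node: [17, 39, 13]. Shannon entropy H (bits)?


Probabilities: [17/69, 39/69, 13/69] ≈ [0.2464, 0.5652, 0.1884]
H = -((17/69)·log₂(17/69) + (39/69)·log₂(39/69) + (13/69)·log₂(13/69))
  = 1.4169 bits

1.4169 bits


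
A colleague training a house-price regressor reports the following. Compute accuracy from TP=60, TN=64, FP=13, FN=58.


Accuracy = (TP+TN)/(TP+TN+FP+FN)
= (60+64)/(195)
= 124/195 = 63.59%

63.59%


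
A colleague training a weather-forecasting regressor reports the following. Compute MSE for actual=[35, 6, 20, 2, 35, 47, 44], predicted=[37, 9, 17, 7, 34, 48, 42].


Squared errors: (35-37)²=4, (6-9)²=9, (20-17)²=9, (2-7)²=25, (35-34)²=1, (47-48)²=1, (44-42)²=4
Sum = 53
MSE = 53/7 = 53/7

53/7


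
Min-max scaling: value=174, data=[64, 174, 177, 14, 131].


min=14, max=177
(174-14)/(177-14) = 160/163 = 0.9816

0.9816


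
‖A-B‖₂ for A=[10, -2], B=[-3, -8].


d = √((10+ 3)² + (-2+ 8)²)
  = √(169 + 36)
  = √205 = 14.3178

14.3178


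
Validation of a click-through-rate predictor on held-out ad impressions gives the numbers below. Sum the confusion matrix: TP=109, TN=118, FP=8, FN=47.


Total = TP + TN + FP + FN
= 109 + 118 + 8 + 47
= 282
(Predicted positive: 117, predicted negative: 165)

282


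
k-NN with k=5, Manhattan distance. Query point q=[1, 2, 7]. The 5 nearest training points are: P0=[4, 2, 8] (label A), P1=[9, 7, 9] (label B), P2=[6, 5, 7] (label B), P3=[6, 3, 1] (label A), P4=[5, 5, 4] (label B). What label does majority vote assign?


d(q,P0) = 4  (label A)
d(q,P1) = 15  (label B)
d(q,P2) = 8  (label B)
d(q,P3) = 12  (label A)
d(q,P4) = 10  (label B)
Votes: A=2, B=3
Majority → B

B


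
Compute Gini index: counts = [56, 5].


Probabilities: [56/61, 5/61] ≈ [0.918, 0.082]
Σpᵢ² = (3136 + 25)/61² = 3161/3721
Gini = 1 - Σpᵢ² = 1 - 3161/3721 = 0.1505

0.1505


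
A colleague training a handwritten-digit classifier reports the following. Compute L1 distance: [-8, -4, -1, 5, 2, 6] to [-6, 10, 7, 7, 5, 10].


d = |-8+ 6| + |-4-10| + |-1-7| + |5-7| + |2-5| + |6-10|
  = 2 + 14 + 8 + 2 + 3 + 4
  = 33

33


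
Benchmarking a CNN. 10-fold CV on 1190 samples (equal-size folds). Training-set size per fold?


Fold size = 1190/10 = 119
Training per fold = 1190 - 119 = 1071

1071


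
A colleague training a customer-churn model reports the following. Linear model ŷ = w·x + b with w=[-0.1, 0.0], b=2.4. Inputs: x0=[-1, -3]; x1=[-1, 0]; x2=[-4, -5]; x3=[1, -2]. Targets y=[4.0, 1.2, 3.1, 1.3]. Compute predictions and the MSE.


ŷ0 = (-0.1)·(-1) + (0.0)·(-3) + 2.4 = 2.5
ŷ1 = (-0.1)·(-1) + (0.0)·(0) + 2.4 = 2.5
ŷ2 = (-0.1)·(-4) + (0.0)·(-5) + 2.4 = 2.8
ŷ3 = (-0.1)·(1) + (0.0)·(-2) + 2.4 = 2.3
errors² = [2.25, 1.69, 0.09, 1.0]
MSE = 5.0300/4 = 1.2575

1.2575


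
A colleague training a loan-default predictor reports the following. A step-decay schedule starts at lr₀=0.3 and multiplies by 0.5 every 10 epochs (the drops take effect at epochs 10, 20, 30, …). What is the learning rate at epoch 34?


n_drops = ⌊34/10⌋ = 3
lr = 0.3·0.5^3 = 0.3·0.125 = 0.0375

0.0375


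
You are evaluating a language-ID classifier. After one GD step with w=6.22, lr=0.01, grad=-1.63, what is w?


w_new = w - α·∇
= 6.22 - 0.01·-1.63
= 6.22 + 0.0163
= 6.2363

6.2363


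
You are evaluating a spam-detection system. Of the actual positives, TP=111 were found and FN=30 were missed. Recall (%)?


Recall = TP/(TP+FN)
= 111/(111+30)
= 111/141 = 78.72%

78.72%


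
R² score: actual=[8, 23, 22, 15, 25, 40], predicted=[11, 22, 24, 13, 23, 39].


ȳ = 22.1667
SS_res = Σ(y-ŷ)² = 23
SS_tot = Σ(y-ȳ)² = 578.83
R² = 1 - SS_res/SS_tot = 1 - 0.0397 = 0.9603

0.9603
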